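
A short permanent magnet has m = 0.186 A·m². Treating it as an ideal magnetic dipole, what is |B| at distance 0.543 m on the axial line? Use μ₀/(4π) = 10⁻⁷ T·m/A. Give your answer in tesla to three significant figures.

On axis B = (μ₀/4π)·2m/r³.
B = 2·(10⁻⁷)·(0.186) / (0.543)³ = 2.324×10⁻⁷ T.

B ≈ 2.32×10⁻⁷ T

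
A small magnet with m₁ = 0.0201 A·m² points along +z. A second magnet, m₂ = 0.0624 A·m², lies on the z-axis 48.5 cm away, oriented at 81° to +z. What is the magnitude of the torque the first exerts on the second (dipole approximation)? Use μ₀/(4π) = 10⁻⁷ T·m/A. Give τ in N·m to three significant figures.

τ ≈ 2.17×10⁻⁹ N·m

Dipole B is on the axis of dipole A, so B₁ there is axial: B₁ = (μ₀/4π)·2m₁/r³ along +z.
B₁ = 2(10⁻⁷)(0.0201)/(0.485)³ = 3.524×10⁻⁸ T.
τ = m₂ B₁ sinθ.
τ = (0.0624)(3.524×10⁻⁸)·sin81° = 2.172×10⁻⁹ N·m.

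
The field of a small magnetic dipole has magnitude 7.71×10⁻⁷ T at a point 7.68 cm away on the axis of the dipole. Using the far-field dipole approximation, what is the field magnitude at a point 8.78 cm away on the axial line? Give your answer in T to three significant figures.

Dipole fields scale as 1/r³ in the far field; the geometry is the same at both points.
B₂ = B₁ · (r₁/r₂)³ = 7.71×10⁻⁷ · (7.68/8.78)³.
(r₁/r₂)³ = (0.8747)³ = 0.6693.
B₂ ≈ 5.160×10⁻⁷ T.

B ≈ 5.16×10⁻⁷ T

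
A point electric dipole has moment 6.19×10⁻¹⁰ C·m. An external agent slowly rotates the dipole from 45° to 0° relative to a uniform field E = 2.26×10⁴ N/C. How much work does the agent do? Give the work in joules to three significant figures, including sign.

W_ext = ΔU = U(θ₂) − U(θ₁) = −pE cosθ₂ − (−pE cosθ₁) = pE(cosθ₁ − cosθ₂).
W = (6.19×10⁻¹⁰)(2.26×10⁴)·(cos45° − cos0°) = (1.399×10⁻⁵)·(-0.2929) = -4.097×10⁻⁶ J.

W ≈ -4.10×10⁻⁶ J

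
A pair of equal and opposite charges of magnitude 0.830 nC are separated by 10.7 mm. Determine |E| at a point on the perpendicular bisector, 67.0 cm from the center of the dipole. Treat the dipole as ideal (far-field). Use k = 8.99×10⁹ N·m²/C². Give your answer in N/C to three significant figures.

Dipole moment p = qd = (8.30×10⁻¹⁰ C)(0.0107 m) = 8.881×10⁻¹² C·m.
On the perpendicular bisector E = kp/r³ (half the axial value at the same distance).
E = (8.99×10⁹)(8.881×10⁻¹²) / (0.670)³ = 0.2655 N/C.

E ≈ 0.265 N/C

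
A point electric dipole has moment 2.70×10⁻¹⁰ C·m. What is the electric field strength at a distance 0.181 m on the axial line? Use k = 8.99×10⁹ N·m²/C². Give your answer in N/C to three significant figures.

E ≈ 819 N/C

On the dipole axis E = 2kp/r³.
E = 2·(8.99×10⁹)(2.70×10⁻¹⁰) / (0.181)³ = 818.7 N/C.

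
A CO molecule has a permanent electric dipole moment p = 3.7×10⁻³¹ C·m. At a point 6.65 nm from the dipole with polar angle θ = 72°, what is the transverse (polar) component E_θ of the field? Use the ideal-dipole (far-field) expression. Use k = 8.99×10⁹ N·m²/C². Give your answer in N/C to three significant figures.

E_θ ≈ 1.08×10⁴ N/C

For a dipole, E_θ = (kp sinθ)/r³.
kp/r³ = (8.99×10⁹)(3.70×10⁻³¹)/(6.65×10⁻⁹)³ = 1.131×10⁴ N/C.
E_θ = 1.131×10⁴·sin72° = 1.076×10⁴ N/C.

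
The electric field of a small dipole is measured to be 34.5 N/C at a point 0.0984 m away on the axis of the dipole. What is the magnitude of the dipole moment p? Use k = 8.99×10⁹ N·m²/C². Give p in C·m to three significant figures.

p ≈ 1.83×10⁻¹² C·m

On axis E = 2kp/r³, so p = Er³/(2k).
p = (34.5)·(0.0984)³ / (2·8.99×10⁹) = 1.828×10⁻¹² C·m.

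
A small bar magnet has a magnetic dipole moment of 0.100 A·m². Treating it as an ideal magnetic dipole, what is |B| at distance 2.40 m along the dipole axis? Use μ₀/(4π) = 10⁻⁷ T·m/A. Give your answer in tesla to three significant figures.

B ≈ 1.45×10⁻⁹ T

On axis B = (μ₀/4π)·2m/r³.
B = 2·(10⁻⁷)·(0.100) / (2.40)³ = 1.447×10⁻⁹ T.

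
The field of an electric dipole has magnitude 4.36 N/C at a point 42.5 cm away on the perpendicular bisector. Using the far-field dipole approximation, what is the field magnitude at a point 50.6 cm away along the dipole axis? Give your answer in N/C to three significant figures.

E ≈ 5.17 N/C

Dipole fields scale as 1/r³ in the far field.
The axial field is twice the equatorial field at the same r, so the geometry factor is 2/1.
E₂ = E₁ · (2/1) · (r₁/r₂)³ = 4.36 · 2 · (42.5/50.6)³.
(r₁/r₂)³ = (0.8399)³ = 0.5925.
E₂ ≈ 5.167 N/C.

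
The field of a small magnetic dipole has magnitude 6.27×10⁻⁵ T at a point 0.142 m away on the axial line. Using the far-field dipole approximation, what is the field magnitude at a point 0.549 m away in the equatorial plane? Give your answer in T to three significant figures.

Dipole fields scale as 1/r³ in the far field.
The axial field is twice the equatorial field at the same r, so the geometry factor is 1/2.
B₂ = B₁ · (1/2) · (r₁/r₂)³ = 6.27×10⁻⁵ · 0.5 · (0.142/0.549)³.
(r₁/r₂)³ = (0.2587)³ = 0.0173.
B₂ ≈ 5.425×10⁻⁷ T.

B ≈ 5.42×10⁻⁷ T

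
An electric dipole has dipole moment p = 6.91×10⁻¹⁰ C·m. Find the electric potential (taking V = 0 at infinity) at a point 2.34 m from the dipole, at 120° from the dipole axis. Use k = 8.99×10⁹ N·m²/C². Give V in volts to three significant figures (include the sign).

The dipole potential is V = kp cosθ / r².
V = (8.99×10⁹)(6.91×10⁻¹⁰)·cos120° / (2.34)² = -0.5673 V.

V ≈ -0.567 V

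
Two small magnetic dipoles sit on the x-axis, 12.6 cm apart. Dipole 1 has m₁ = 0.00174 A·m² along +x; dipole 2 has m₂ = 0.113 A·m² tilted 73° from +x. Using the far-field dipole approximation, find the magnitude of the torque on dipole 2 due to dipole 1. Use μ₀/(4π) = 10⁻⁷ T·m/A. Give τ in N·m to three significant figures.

τ ≈ 1.88×10⁻⁸ N·m

Dipole B is on the axis of dipole A, so B₁ there is axial: B₁ = (μ₀/4π)·2m₁/r³ along +x.
B₁ = 2(10⁻⁷)(0.00174)/(0.126)³ = 1.740×10⁻⁷ T.
τ = m₂ B₁ sinθ.
τ = (0.113)(1.740×10⁻⁷)·sin73° = 1.880×10⁻⁸ N·m.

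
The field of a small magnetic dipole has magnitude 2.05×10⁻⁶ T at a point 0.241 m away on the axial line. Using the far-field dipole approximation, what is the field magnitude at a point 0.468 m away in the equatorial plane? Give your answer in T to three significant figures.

Dipole fields scale as 1/r³ in the far field.
The axial field is twice the equatorial field at the same r, so the geometry factor is 1/2.
B₂ = B₁ · (1/2) · (r₁/r₂)³ = 2.05×10⁻⁶ · 0.5 · (0.241/0.468)³.
(r₁/r₂)³ = (0.515)³ = 0.1366.
B₂ ≈ 1.400×10⁻⁷ T.

B ≈ 1.40×10⁻⁷ T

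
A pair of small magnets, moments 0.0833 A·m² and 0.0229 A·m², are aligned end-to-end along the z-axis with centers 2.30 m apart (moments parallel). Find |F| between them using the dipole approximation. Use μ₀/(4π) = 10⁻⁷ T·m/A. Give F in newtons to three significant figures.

F ≈ 4.09×10⁻¹¹ N

On-axis B of dipole 1: B = (μ₀/4π)·2m₁/r³. Force on dipole 2: F = m₂·dB/dr.
dB/dr = −(μ₀/4π)·6m₁/r⁴, so |F| = (μ₀/4π)·6m₁m₂/r⁴.
F = 6(10⁻⁷)(0.0833)(0.0229)/(2.30)⁴ = 4.090×10⁻¹¹ N.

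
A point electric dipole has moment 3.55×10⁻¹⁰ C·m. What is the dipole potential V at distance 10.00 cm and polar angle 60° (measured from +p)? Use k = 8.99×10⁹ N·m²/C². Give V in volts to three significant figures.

The dipole potential is V = kp cosθ / r².
V = (8.99×10⁹)(3.55×10⁻¹⁰)·cos60° / (0.100)² = 159.6 V.

V ≈ 160 V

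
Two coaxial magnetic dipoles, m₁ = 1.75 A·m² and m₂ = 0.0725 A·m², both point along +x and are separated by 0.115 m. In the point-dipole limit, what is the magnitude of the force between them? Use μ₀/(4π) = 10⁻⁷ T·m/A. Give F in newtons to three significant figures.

On-axis B of dipole 1: B = (μ₀/4π)·2m₁/r³. Force on dipole 2: F = m₂·dB/dr.
dB/dr = −(μ₀/4π)·6m₁/r⁴, so |F| = (μ₀/4π)·6m₁m₂/r⁴.
F = 6(10⁻⁷)(1.75)(0.0725)/(0.115)⁴ = 4.352×10⁻⁴ N.

F ≈ 4.35×10⁻⁴ N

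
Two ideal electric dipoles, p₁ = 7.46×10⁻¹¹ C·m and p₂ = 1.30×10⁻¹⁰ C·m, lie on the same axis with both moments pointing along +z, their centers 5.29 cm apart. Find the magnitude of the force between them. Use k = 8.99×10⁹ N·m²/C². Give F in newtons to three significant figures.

On-axis field of dipole 1 at distance r: E = 2kp₁/r³. Force on dipole 2 is F = p₂·dE/dr (gradient along axis).
dE/dr = −6kp₁/r⁴, so |F| = 6kp₁p₂/r⁴ (attractive for aligned moments).
F = 6(8.99×10⁹)(7.46×10⁻¹¹)(1.30×10⁻¹⁰)/(0.0529)⁴ = 6.680×10⁻⁵ N.

F ≈ 6.68×10⁻⁵ N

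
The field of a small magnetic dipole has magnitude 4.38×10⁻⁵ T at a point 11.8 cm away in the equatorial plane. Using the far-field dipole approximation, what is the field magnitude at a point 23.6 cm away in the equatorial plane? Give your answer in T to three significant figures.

Dipole fields scale as 1/r³ in the far field; the geometry is the same at both points.
B₂ = B₁ · (r₁/r₂)³ = 4.38×10⁻⁵ · (11.8/23.6)³.
(r₁/r₂)³ = (0.5)³ = 0.125.
B₂ ≈ 5.475×10⁻⁶ T.

B ≈ 5.48×10⁻⁶ T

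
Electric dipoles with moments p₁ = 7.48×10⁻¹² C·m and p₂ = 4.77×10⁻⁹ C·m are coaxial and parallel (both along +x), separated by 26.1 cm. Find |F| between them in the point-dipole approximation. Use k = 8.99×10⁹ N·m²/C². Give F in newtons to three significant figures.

On-axis field of dipole 1 at distance r: E = 2kp₁/r³. Force on dipole 2 is F = p₂·dE/dr (gradient along axis).
dE/dr = −6kp₁/r⁴, so |F| = 6kp₁p₂/r⁴ (attractive for aligned moments).
F = 6(8.99×10⁹)(7.48×10⁻¹²)(4.77×10⁻⁹)/(0.261)⁴ = 4.147×10⁻⁷ N.

F ≈ 4.15×10⁻⁷ N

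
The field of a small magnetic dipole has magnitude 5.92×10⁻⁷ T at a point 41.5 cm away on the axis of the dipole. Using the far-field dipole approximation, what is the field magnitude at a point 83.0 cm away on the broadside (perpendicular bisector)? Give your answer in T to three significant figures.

B ≈ 3.70×10⁻⁸ T

Dipole fields scale as 1/r³ in the far field.
The axial field is twice the equatorial field at the same r, so the geometry factor is 1/2.
B₂ = B₁ · (1/2) · (r₁/r₂)³ = 5.92×10⁻⁷ · 0.5 · (41.5/83.0)³.
(r₁/r₂)³ = (0.5)³ = 0.125.
B₂ ≈ 3.700×10⁻⁸ T.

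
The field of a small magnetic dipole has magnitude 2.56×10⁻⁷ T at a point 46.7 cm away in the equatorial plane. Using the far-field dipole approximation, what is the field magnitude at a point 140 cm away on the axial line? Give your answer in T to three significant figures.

Dipole fields scale as 1/r³ in the far field.
The axial field is twice the equatorial field at the same r, so the geometry factor is 2/1.
B₂ = B₁ · (2/1) · (r₁/r₂)³ = 2.56×10⁻⁷ · 2 · (46.7/140)³.
(r₁/r₂)³ = (0.3336)³ = 0.03712.
B₂ ≈ 1.900×10⁻⁸ T.

B ≈ 1.90×10⁻⁸ T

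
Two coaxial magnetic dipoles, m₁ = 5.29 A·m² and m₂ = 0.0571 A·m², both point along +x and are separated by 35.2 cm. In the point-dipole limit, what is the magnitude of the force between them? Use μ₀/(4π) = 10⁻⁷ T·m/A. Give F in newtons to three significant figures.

F ≈ 1.18×10⁻⁵ N

On-axis B of dipole 1: B = (μ₀/4π)·2m₁/r³. Force on dipole 2: F = m₂·dB/dr.
dB/dr = −(μ₀/4π)·6m₁/r⁴, so |F| = (μ₀/4π)·6m₁m₂/r⁴.
F = 6(10⁻⁷)(5.29)(0.0571)/(0.352)⁴ = 1.181×10⁻⁵ N.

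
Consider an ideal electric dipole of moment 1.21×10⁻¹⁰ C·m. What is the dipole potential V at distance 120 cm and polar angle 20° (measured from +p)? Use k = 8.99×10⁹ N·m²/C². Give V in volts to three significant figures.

V ≈ 0.710 V

The dipole potential is V = kp cosθ / r².
V = (8.99×10⁹)(1.21×10⁻¹⁰)·cos20° / (1.20)² = 0.7099 V.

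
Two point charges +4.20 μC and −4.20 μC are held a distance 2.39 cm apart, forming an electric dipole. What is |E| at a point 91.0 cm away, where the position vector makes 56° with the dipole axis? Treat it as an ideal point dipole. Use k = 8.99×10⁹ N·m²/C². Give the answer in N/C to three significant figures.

E ≈ 1670 N/C

Dipole moment p = qd = (4.20×10⁻⁶ C)(0.0239 m) = 1.004×10⁻⁷ C·m.
At angle θ the dipole field magnitude is E = (kp/r³)·√(1 + 3cos²θ).
kp/r³ = (8.99×10⁹)(1.004×10⁻⁷) / (0.910)³ = 1198 N/C.
√(1 + 3cos²56°) = √(1 + 3·0.3127) = √1.9381 ≈ 1.3922.
E ≈ 1198 × 1.392 = 1667 N/C.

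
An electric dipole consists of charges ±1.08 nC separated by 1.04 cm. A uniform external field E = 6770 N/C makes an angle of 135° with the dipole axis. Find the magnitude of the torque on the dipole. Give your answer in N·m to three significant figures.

Dipole moment p = qd = (1.08×10⁻⁹ C)(0.0104 m) = 1.123×10⁻¹¹ C·m.
Torque on an electric dipole: τ = pE sinθ.
τ = (1.123×10⁻¹¹)(6770)·sin135° = 5.376×10⁻⁸ N·m.

τ ≈ 5.38×10⁻⁸ N·m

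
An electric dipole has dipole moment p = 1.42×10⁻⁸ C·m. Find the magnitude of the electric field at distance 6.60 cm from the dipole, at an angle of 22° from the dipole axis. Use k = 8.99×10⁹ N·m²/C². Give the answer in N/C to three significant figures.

At angle θ the dipole field magnitude is E = (kp/r³)·√(1 + 3cos²θ).
kp/r³ = (8.99×10⁹)(1.42×10⁻⁸) / (0.0660)³ = 4.440×10⁵ N/C.
√(1 + 3cos²22°) = √(1 + 3·0.8597) = √3.5790 ≈ 1.8918.
E ≈ 4.440×10⁵ × 1.892 = 8.400×10⁵ N/C.

E ≈ 8.40×10⁵ N/C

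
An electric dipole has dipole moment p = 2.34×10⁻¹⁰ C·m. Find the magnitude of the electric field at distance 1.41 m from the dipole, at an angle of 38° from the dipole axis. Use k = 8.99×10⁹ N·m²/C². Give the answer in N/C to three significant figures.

At angle θ the dipole field magnitude is E = (kp/r³)·√(1 + 3cos²θ).
kp/r³ = (8.99×10⁹)(2.34×10⁻¹⁰) / (1.41)³ = 0.7504 N/C.
√(1 + 3cos²38°) = √(1 + 3·0.6210) = √2.8629 ≈ 1.6920.
E ≈ 0.7504 × 1.692 = 1.270 N/C.

E ≈ 1.27 N/C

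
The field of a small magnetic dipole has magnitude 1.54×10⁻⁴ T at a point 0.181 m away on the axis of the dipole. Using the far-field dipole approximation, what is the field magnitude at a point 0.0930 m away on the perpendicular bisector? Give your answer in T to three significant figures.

Dipole fields scale as 1/r³ in the far field.
The axial field is twice the equatorial field at the same r, so the geometry factor is 1/2.
B₂ = B₁ · (1/2) · (r₁/r₂)³ = 1.54×10⁻⁴ · 0.5 · (0.181/0.0930)³.
(r₁/r₂)³ = (1.946)³ = 7.372.
B₂ ≈ 5.676×10⁻⁴ T.

B ≈ 5.68×10⁻⁴ T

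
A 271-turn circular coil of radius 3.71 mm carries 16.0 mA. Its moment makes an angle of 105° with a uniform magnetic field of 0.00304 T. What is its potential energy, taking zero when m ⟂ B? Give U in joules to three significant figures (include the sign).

m = NIA = NIπa² = 271·(0.0160)·π·(0.00371)² = 1.875×10⁻⁴ A·m².
U = −m·B = −mB cosθ.
U = −(1.875×10⁻⁴)(0.00304)·cos105° = 1.475×10⁻⁷ J.

U ≈ 1.48×10⁻⁷ J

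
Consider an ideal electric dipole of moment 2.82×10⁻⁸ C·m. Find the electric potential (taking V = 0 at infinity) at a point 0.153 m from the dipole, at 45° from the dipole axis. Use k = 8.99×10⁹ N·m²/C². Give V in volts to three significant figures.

The dipole potential is V = kp cosθ / r².
V = (8.99×10⁹)(2.82×10⁻⁸)·cos45° / (0.153)² = 7658 V.

V ≈ 7660 V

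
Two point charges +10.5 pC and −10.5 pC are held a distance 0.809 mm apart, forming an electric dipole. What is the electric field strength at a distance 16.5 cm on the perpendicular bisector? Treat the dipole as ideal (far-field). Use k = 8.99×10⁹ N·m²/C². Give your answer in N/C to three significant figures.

Dipole moment p = qd = (1.05×10⁻¹¹ C)(8.09×10⁻⁴ m) = 8.495×10⁻¹⁵ C·m.
On the perpendicular bisector E = kp/r³ (half the axial value at the same distance).
E = (8.99×10⁹)(8.495×10⁻¹⁵) / (0.165)³ = 0.01700 N/C.

E ≈ 0.0170 N/C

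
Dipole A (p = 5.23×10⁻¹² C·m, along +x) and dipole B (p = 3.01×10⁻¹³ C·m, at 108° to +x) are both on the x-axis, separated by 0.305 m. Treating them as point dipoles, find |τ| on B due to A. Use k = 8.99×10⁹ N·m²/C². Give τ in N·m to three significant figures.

The second dipole sits on the axis of the first, so the field there is axial: E₁ = 2kp₁/r³ along +x.
E₁ = 2(8.99×10⁹)(5.23×10⁻¹²)/(0.305)³ = 3.314 N/C.
Torque on the second dipole: τ = p₂ E₁ sinθ.
τ = (3.01×10⁻¹³)(3.314)·sin108° = 9.488×10⁻¹³ N·m.

τ ≈ 9.49×10⁻¹³ N·m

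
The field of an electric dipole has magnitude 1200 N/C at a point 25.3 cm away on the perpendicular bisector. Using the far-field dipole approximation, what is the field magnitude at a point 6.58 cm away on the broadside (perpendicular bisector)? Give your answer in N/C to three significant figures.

Dipole fields scale as 1/r³ in the far field; the geometry is the same at both points.
E₂ = E₁ · (r₁/r₂)³ = 1200 · (25.3/6.58)³.
(r₁/r₂)³ = (3.845)³ = 56.84.
E₂ ≈ 6.821×10⁴ N/C.

E ≈ 6.82×10⁴ N/C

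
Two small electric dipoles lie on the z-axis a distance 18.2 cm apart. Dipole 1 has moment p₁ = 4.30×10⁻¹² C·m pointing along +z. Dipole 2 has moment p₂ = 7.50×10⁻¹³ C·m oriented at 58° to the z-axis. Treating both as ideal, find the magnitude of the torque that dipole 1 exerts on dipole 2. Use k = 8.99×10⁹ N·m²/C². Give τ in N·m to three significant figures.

The second dipole sits on the axis of the first, so the field there is axial: E₁ = 2kp₁/r³ along +z.
E₁ = 2(8.99×10⁹)(4.30×10⁻¹²)/(0.182)³ = 12.82 N/C.
Torque on the second dipole: τ = p₂ E₁ sinθ.
τ = (7.50×10⁻¹³)(12.82)·sin58° = 8.157×10⁻¹² N·m.

τ ≈ 8.16×10⁻¹² N·m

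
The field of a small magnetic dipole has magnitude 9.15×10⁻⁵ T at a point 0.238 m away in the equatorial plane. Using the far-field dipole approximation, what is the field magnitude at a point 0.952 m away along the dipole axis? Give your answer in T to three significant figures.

B ≈ 2.86×10⁻⁶ T

Dipole fields scale as 1/r³ in the far field.
The axial field is twice the equatorial field at the same r, so the geometry factor is 2/1.
B₂ = B₁ · (2/1) · (r₁/r₂)³ = 9.15×10⁻⁵ · 2 · (0.238/0.952)³.
(r₁/r₂)³ = (0.25)³ = 0.01562.
B₂ ≈ 2.859×10⁻⁶ T.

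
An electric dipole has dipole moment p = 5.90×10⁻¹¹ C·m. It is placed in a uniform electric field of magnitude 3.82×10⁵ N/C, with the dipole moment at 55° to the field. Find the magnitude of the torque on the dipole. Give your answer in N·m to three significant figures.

τ ≈ 1.85×10⁻⁵ N·m

Torque on an electric dipole: τ = pE sinθ.
τ = (5.90×10⁻¹¹)(3.82×10⁵)·sin55° = 1.846×10⁻⁵ N·m.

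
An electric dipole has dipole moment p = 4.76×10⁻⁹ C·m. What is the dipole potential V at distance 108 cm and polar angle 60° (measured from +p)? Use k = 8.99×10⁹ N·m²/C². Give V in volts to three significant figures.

V ≈ 18.3 V

The dipole potential is V = kp cosθ / r².
V = (8.99×10⁹)(4.76×10⁻⁹)·cos60° / (1.08)² = 18.34 V.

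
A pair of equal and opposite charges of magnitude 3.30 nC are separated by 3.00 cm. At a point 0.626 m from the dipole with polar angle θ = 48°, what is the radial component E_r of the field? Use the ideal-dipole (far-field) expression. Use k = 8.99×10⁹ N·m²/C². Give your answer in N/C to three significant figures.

E_r ≈ 4.86 N/C

Dipole moment p = qd = (3.30×10⁻⁹ C)(0.0300 m) = 9.90×10⁻¹¹ C·m.
For a dipole, E_r = (2kp cosθ)/r³.
kp/r³ = (8.99×10⁹)(9.90×10⁻¹¹)/(0.626)³ = 3.628 N/C.
E_r = 2·3.628·cos48° = 4.855 N/C.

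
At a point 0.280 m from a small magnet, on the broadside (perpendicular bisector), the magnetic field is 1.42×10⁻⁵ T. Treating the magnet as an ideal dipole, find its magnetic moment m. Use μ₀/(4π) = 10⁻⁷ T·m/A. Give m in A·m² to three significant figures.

m ≈ 3.12 A·m²

In the equatorial plane B = (μ₀/4π)·m/r³, so m = Br³·4π/(μ₀).
m = (1.42×10⁻⁵)·(0.280)³ / (10⁻⁷) = 3.117 A·m².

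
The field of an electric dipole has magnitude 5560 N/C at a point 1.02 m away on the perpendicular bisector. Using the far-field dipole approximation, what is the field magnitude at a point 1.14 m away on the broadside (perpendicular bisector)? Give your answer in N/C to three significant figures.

Dipole fields scale as 1/r³ in the far field; the geometry is the same at both points.
E₂ = E₁ · (r₁/r₂)³ = 5560 · (1.02/1.14)³.
(r₁/r₂)³ = (0.8947)³ = 0.7163.
E₂ ≈ 3983 N/C.

E ≈ 3980 N/C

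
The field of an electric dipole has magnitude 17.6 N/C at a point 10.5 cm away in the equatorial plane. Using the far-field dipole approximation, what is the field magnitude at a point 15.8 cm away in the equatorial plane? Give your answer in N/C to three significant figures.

Dipole fields scale as 1/r³ in the far field; the geometry is the same at both points.
E₂ = E₁ · (r₁/r₂)³ = 17.6 · (10.5/15.8)³.
(r₁/r₂)³ = (0.6646)³ = 0.2935.
E₂ ≈ 5.165 N/C.

E ≈ 5.17 N/C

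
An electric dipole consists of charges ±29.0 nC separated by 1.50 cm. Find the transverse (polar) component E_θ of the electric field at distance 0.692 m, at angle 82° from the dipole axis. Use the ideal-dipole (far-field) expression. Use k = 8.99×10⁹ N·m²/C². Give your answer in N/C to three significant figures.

Dipole moment p = qd = (2.90×10⁻⁸ C)(0.0150 m) = 4.35×10⁻¹⁰ C·m.
For a dipole, E_θ = (kp sinθ)/r³.
kp/r³ = (8.99×10⁹)(4.35×10⁻¹⁰)/(0.692)³ = 11.80 N/C.
E_θ = 11.80·sin82° = 11.69 N/C.

E_θ ≈ 11.7 N/C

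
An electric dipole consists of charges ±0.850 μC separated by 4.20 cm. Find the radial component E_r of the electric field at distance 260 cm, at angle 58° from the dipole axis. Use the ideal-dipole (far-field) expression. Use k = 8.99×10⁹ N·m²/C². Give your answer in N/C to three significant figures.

Dipole moment p = qd = (8.50×10⁻⁷ C)(0.0420 m) = 3.57×10⁻⁸ C·m.
For a dipole, E_r = (2kp cosθ)/r³.
kp/r³ = (8.99×10⁹)(3.57×10⁻⁸)/(2.60)³ = 18.26 N/C.
E_r = 2·18.26·cos58° = 19.35 N/C.

E_r ≈ 19.4 N/C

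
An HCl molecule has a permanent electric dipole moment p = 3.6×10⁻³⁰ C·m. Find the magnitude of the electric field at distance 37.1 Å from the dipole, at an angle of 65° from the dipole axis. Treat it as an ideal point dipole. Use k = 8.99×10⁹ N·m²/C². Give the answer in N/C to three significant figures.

At angle θ the dipole field magnitude is E = (kp/r³)·√(1 + 3cos²θ).
kp/r³ = (8.99×10⁹)(3.60×10⁻³⁰) / (3.71×10⁻⁹)³ = 6.338×10⁵ N/C.
√(1 + 3cos²65°) = √(1 + 3·0.1786) = √1.5358 ≈ 1.2393.
E ≈ 6.338×10⁵ × 1.239 = 7.854×10⁵ N/C.

E ≈ 7.85×10⁵ N/C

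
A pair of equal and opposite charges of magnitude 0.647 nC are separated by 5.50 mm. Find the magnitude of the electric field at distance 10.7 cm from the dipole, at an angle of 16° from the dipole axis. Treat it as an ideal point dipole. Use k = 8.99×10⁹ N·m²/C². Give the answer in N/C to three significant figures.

E ≈ 50.7 N/C

Dipole moment p = qd = (6.47×10⁻¹⁰ C)(0.00550 m) = 3.559×10⁻¹² C·m.
At angle θ the dipole field magnitude is E = (kp/r³)·√(1 + 3cos²θ).
kp/r³ = (8.99×10⁹)(3.559×10⁻¹²) / (0.107)³ = 26.12 N/C.
√(1 + 3cos²16°) = √(1 + 3·0.9240) = √3.7721 ≈ 1.9422.
E ≈ 26.12 × 1.942 = 50.73 N/C.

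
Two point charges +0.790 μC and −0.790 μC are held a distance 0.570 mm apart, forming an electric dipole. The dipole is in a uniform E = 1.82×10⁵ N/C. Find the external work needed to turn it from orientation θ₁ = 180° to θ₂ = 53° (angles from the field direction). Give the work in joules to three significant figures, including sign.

Dipole moment p = qd = (7.90×10⁻⁷ C)(5.70×10⁻⁴ m) = 4.503×10⁻¹⁰ C·m.
W_ext = ΔU = U(θ₂) − U(θ₁) = −pE cosθ₂ − (−pE cosθ₁) = pE(cosθ₁ − cosθ₂).
W = (4.503×10⁻¹⁰)(1.82×10⁵)·(cos180° − cos53°) = (8.195×10⁻⁵)·(-1.6018) = -1.313×10⁻⁴ J.

W ≈ -1.31×10⁻⁴ J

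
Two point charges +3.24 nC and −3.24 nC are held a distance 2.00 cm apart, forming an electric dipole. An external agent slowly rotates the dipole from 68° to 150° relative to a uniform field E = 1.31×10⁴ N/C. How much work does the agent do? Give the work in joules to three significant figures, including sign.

W ≈ 1.05×10⁻⁶ J

Dipole moment p = qd = (3.24×10⁻⁹ C)(0.0200 m) = 6.48×10⁻¹¹ C·m.
W_ext = ΔU = U(θ₂) − U(θ₁) = −pE cosθ₂ − (−pE cosθ₁) = pE(cosθ₁ − cosθ₂).
W = (6.48×10⁻¹¹)(1.31×10⁴)·(cos68° − cos150°) = (8.489×10⁻⁷)·(+1.2406) = 1.053×10⁻⁶ J.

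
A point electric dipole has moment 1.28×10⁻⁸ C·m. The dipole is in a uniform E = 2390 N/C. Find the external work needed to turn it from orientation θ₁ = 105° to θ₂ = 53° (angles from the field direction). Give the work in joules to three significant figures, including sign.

W_ext = ΔU = U(θ₂) − U(θ₁) = −pE cosθ₂ − (−pE cosθ₁) = pE(cosθ₁ − cosθ₂).
W = (1.28×10⁻⁸)(2390)·(cos105° − cos53°) = (3.059×10⁻⁵)·(-0.8606) = -2.633×10⁻⁵ J.

W ≈ -2.63×10⁻⁵ J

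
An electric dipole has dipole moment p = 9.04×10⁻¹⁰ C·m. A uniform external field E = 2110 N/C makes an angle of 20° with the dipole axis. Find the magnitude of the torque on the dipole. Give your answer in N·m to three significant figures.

τ ≈ 6.52×10⁻⁷ N·m

Torque on an electric dipole: τ = pE sinθ.
τ = (9.04×10⁻¹⁰)(2110)·sin20° = 6.524×10⁻⁷ N·m.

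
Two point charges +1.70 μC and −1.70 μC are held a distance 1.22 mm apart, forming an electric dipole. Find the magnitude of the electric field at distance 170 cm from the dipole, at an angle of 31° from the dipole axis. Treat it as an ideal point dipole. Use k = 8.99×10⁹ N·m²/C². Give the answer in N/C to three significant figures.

E ≈ 6.79 N/C

Dipole moment p = qd = (1.70×10⁻⁶ C)(0.00122 m) = 2.074×10⁻⁹ C·m.
At angle θ the dipole field magnitude is E = (kp/r³)·√(1 + 3cos²θ).
kp/r³ = (8.99×10⁹)(2.074×10⁻⁹) / (1.70)³ = 3.795 N/C.
√(1 + 3cos²31°) = √(1 + 3·0.7347) = √3.2042 ≈ 1.7900.
E ≈ 3.795 × 1.790 = 6.793 N/C.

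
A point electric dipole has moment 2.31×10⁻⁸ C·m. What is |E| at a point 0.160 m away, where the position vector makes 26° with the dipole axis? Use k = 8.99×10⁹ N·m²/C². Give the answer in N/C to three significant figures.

At angle θ the dipole field magnitude is E = (kp/r³)·√(1 + 3cos²θ).
kp/r³ = (8.99×10⁹)(2.31×10⁻⁸) / (0.160)³ = 5.070×10⁴ N/C.
√(1 + 3cos²26°) = √(1 + 3·0.8078) = √3.4235 ≈ 1.8503.
E ≈ 5.070×10⁴ × 1.850 = 9.381×10⁴ N/C.

E ≈ 9.38×10⁴ N/C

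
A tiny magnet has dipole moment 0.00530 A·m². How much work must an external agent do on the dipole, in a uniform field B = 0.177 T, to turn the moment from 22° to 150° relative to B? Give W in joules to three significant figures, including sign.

W_ext = ΔU = −mB cosθ₂ + mB cosθ₁ = mB(cosθ₁ − cosθ₂).
W = (0.00530)(0.177)·(cos22° − cos150°) = (9.381×10⁻⁴)·(+1.7932) = 0.001682 J.

W ≈ 0.00168 J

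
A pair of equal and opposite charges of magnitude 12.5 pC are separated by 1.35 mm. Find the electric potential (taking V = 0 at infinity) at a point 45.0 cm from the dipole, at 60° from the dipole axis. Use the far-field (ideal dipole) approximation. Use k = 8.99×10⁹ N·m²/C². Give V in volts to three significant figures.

V ≈ 3.75×10⁻⁴ V

Dipole moment p = qd = (1.25×10⁻¹¹ C)(0.00135 m) = 1.688×10⁻¹⁴ C·m.
The dipole potential is V = kp cosθ / r².
V = (8.99×10⁹)(1.688×10⁻¹⁴)·cos60° / (0.450)² = 3.747×10⁻⁴ V.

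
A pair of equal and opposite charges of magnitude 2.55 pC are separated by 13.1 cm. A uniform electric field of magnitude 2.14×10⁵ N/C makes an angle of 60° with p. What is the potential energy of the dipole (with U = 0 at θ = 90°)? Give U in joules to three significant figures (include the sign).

Dipole moment p = qd = (2.55×10⁻¹² C)(0.131 m) = 3.341×10⁻¹³ C·m.
U = −p·E = −pE cosθ.
U = −(3.341×10⁻¹³)(2.14×10⁵)·cos60° = -3.575×10⁻⁸ J.

U ≈ -3.57×10⁻⁸ J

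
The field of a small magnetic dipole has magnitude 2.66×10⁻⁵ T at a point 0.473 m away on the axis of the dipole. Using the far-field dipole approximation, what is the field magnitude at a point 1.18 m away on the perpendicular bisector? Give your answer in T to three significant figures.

Dipole fields scale as 1/r³ in the far field.
The axial field is twice the equatorial field at the same r, so the geometry factor is 1/2.
B₂ = B₁ · (1/2) · (r₁/r₂)³ = 2.66×10⁻⁵ · 0.5 · (0.473/1.18)³.
(r₁/r₂)³ = (0.4008)³ = 0.06441.
B₂ ≈ 8.566×10⁻⁷ T.

B ≈ 8.57×10⁻⁷ T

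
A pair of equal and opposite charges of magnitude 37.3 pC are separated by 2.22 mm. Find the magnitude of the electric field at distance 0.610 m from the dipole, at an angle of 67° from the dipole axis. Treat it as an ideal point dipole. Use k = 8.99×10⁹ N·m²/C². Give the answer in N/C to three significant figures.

Dipole moment p = qd = (3.73×10⁻¹¹ C)(0.00222 m) = 8.281×10⁻¹⁴ C·m.
At angle θ the dipole field magnitude is E = (kp/r³)·√(1 + 3cos²θ).
kp/r³ = (8.99×10⁹)(8.281×10⁻¹⁴) / (0.610)³ = 0.003280 N/C.
√(1 + 3cos²67°) = √(1 + 3·0.1527) = √1.4580 ≈ 1.2075.
E ≈ 0.003280 × 1.207 = 0.003960 N/C.

E ≈ 0.00396 N/C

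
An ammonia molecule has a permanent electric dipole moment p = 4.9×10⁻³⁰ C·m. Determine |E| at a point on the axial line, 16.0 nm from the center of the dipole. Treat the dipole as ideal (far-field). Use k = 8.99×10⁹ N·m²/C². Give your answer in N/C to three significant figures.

E ≈ 2.15×10⁴ N/C

On the dipole axis E = 2kp/r³.
E = 2·(8.99×10⁹)(4.90×10⁻³⁰) / (1.60×10⁻⁸)³ = 2.151×10⁴ N/C.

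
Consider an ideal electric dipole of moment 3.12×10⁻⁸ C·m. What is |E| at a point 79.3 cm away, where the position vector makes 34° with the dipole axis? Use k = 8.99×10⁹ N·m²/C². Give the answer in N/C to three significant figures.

At angle θ the dipole field magnitude is E = (kp/r³)·√(1 + 3cos²θ).
kp/r³ = (8.99×10⁹)(3.12×10⁻⁸) / (0.793)³ = 562.5 N/C.
√(1 + 3cos²34°) = √(1 + 3·0.6873) = √3.0619 ≈ 1.7498.
E ≈ 562.5 × 1.750 = 984.2 N/C.

E ≈ 984 N/C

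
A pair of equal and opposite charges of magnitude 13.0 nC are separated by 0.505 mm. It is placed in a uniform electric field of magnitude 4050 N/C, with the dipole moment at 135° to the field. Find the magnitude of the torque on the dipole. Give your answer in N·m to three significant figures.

τ ≈ 1.88×10⁻⁸ N·m

Dipole moment p = qd = (1.30×10⁻⁸ C)(5.05×10⁻⁴ m) = 6.565×10⁻¹² C·m.
Torque on an electric dipole: τ = pE sinθ.
τ = (6.565×10⁻¹²)(4050)·sin135° = 1.880×10⁻⁸ N·m.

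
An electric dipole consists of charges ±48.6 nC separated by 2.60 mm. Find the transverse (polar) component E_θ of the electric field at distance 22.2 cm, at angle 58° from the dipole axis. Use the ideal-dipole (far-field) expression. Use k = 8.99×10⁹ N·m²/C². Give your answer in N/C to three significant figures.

E_θ ≈ 88.1 N/C

Dipole moment p = qd = (4.86×10⁻⁸ C)(0.00260 m) = 1.264×10⁻¹⁰ C·m.
For a dipole, E_θ = (kp sinθ)/r³.
kp/r³ = (8.99×10⁹)(1.264×10⁻¹⁰)/(0.222)³ = 103.9 N/C.
E_θ = 103.9·sin58° = 88.08 N/C.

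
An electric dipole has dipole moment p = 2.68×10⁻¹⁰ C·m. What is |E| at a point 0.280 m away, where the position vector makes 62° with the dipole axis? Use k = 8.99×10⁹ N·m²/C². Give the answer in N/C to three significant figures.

At angle θ the dipole field magnitude is E = (kp/r³)·√(1 + 3cos²θ).
kp/r³ = (8.99×10⁹)(2.68×10⁻¹⁰) / (0.280)³ = 109.8 N/C.
√(1 + 3cos²62°) = √(1 + 3·0.2204) = √1.6612 ≈ 1.2889.
E ≈ 109.8 × 1.289 = 141.5 N/C.

E ≈ 141 N/C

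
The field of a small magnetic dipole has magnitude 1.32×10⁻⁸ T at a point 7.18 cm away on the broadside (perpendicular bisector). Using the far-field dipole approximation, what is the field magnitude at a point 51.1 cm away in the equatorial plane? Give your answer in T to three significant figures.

Dipole fields scale as 1/r³ in the far field; the geometry is the same at both points.
B₂ = B₁ · (r₁/r₂)³ = 1.32×10⁻⁸ · (7.18/51.1)³.
(r₁/r₂)³ = (0.1405)³ = 0.002774.
B₂ ≈ 3.662×10⁻¹¹ T.

B ≈ 3.66×10⁻¹¹ T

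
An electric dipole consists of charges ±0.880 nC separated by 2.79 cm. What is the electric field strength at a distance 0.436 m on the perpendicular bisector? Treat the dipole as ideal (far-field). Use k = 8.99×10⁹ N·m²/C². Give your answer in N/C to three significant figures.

Dipole moment p = qd = (8.80×10⁻¹⁰ C)(0.0279 m) = 2.455×10⁻¹¹ C·m.
In the equatorial plane E = kp/r³.
E = (8.99×10⁹)(2.455×10⁻¹¹) / (0.436)³ = 2.663 N/C.

E ≈ 2.66 N/C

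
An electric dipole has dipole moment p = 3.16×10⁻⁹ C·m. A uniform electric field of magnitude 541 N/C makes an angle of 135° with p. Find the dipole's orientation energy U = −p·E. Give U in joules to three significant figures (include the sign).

U = −p·E = −pE cosθ.
U = −(3.16×10⁻⁹)(541)·cos135° = 1.209×10⁻⁶ J.

U ≈ 1.21×10⁻⁶ J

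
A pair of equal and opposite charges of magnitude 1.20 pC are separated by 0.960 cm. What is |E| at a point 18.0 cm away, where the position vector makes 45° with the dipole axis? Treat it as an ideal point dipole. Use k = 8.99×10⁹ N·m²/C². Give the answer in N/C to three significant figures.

Dipole moment p = qd = (1.20×10⁻¹² C)(0.00960 m) = 1.152×10⁻¹⁴ C·m.
At angle θ the dipole field magnitude is E = (kp/r³)·√(1 + 3cos²θ).
kp/r³ = (8.99×10⁹)(1.152×10⁻¹⁴) / (0.180)³ = 0.01776 N/C.
√(1 + 3cos²45°) = √(1 + 3·0.5000) = √2.5000 ≈ 1.5811.
E ≈ 0.01776 × 1.581 = 0.02808 N/C.

E ≈ 0.0281 N/C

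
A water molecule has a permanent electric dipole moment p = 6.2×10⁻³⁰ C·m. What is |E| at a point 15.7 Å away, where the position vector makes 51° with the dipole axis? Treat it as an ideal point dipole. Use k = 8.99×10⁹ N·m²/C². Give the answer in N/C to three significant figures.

E ≈ 2.13×10⁷ N/C

At angle θ the dipole field magnitude is E = (kp/r³)·√(1 + 3cos²θ).
kp/r³ = (8.99×10⁹)(6.20×10⁻³⁰) / (1.57×10⁻⁹)³ = 1.440×10⁷ N/C.
√(1 + 3cos²51°) = √(1 + 3·0.3960) = √2.1881 ≈ 1.4792.
E ≈ 1.440×10⁷ × 1.479 = 2.131×10⁷ N/C.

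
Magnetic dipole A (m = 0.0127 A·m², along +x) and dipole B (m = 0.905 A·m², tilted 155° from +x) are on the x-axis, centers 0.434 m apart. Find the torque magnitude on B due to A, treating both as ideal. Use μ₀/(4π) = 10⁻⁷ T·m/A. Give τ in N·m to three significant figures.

Dipole B is on the axis of dipole A, so B₁ there is axial: B₁ = (μ₀/4π)·2m₁/r³ along +x.
B₁ = 2(10⁻⁷)(0.0127)/(0.434)³ = 3.107×10⁻⁸ T.
τ = m₂ B₁ sinθ.
τ = (0.905)(3.107×10⁻⁸)·sin155° = 1.188×10⁻⁸ N·m.

τ ≈ 1.19×10⁻⁸ N·m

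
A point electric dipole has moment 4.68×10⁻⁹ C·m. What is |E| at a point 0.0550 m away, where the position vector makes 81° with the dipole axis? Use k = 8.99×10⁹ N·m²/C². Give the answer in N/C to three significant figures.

At angle θ the dipole field magnitude is E = (kp/r³)·√(1 + 3cos²θ).
kp/r³ = (8.99×10⁹)(4.68×10⁻⁹) / (0.0550)³ = 2.529×10⁵ N/C.
√(1 + 3cos²81°) = √(1 + 3·0.0245) = √1.0734 ≈ 1.0361.
E ≈ 2.529×10⁵ × 1.036 = 2.620×10⁵ N/C.

E ≈ 2.62×10⁵ N/C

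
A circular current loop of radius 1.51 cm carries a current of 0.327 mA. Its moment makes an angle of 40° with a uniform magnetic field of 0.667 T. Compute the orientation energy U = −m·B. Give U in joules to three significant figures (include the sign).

U ≈ -1.20×10⁻⁷ J

Magnetic moment m = IA = Iπa² = (3.27×10⁻⁴)·π·(0.0151)² = 2.342×10⁻⁷ A·m².
U = −m·B = −mB cosθ.
U = −(2.342×10⁻⁷)(0.667)·cos40° = -1.197×10⁻⁷ J.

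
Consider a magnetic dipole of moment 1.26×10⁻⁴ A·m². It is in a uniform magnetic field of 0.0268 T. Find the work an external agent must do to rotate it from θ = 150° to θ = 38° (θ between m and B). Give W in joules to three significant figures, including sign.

W_ext = ΔU = −mB cosθ₂ + mB cosθ₁ = mB(cosθ₁ − cosθ₂).
W = (1.26×10⁻⁴)(0.0268)·(cos150° − cos38°) = (3.377×10⁻⁶)·(-1.6540) = -5.585×10⁻⁶ J.

W ≈ -5.59×10⁻⁶ J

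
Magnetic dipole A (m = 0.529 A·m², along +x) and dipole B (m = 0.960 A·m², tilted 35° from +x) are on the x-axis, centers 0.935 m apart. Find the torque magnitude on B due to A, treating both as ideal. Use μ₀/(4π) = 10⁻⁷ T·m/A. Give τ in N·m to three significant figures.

Dipole B is on the axis of dipole A, so B₁ there is axial: B₁ = (μ₀/4π)·2m₁/r³ along +x.
B₁ = 2(10⁻⁷)(0.529)/(0.935)³ = 1.294×10⁻⁷ T.
τ = m₂ B₁ sinθ.
τ = (0.960)(1.294×10⁻⁷)·sin35° = 7.127×10⁻⁸ N·m.

τ ≈ 7.13×10⁻⁸ N·m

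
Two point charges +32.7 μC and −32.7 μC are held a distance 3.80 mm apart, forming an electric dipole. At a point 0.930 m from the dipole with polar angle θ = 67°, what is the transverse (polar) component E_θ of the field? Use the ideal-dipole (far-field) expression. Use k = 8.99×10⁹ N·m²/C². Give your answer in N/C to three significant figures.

Dipole moment p = qd = (3.27×10⁻⁵ C)(0.00380 m) = 1.243×10⁻⁷ C·m.
For a dipole, E_θ = (kp sinθ)/r³.
kp/r³ = (8.99×10⁹)(1.243×10⁻⁷)/(0.930)³ = 1389 N/C.
E_θ = 1389·sin67° = 1279 N/C.

E_θ ≈ 1280 N/C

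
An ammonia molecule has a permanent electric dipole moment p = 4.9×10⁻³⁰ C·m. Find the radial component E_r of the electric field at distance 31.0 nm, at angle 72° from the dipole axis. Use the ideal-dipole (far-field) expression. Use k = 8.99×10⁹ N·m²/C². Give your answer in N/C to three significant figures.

For a dipole, E_r = (2kp cosθ)/r³.
kp/r³ = (8.99×10⁹)(4.90×10⁻³⁰)/(3.10×10⁻⁸)³ = 1479 N/C.
E_r = 2·1479·cos72° = 913.9 N/C.

E_r ≈ 914 N/C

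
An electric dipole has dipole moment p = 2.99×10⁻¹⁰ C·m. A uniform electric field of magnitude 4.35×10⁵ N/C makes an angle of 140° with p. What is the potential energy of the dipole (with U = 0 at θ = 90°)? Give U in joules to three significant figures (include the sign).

U ≈ 9.96×10⁻⁵ J

U = −p·E = −pE cosθ.
U = −(2.99×10⁻¹⁰)(4.35×10⁵)·cos140° = 9.964×10⁻⁵ J.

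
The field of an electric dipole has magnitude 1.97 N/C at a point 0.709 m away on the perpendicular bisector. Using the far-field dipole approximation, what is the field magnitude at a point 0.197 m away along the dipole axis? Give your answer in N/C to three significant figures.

Dipole fields scale as 1/r³ in the far field.
The axial field is twice the equatorial field at the same r, so the geometry factor is 2/1.
E₂ = E₁ · (2/1) · (r₁/r₂)³ = 1.97 · 2 · (0.709/0.197)³.
(r₁/r₂)³ = (3.599)³ = 46.62.
E₂ ≈ 183.7 N/C.

E ≈ 184 N/C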